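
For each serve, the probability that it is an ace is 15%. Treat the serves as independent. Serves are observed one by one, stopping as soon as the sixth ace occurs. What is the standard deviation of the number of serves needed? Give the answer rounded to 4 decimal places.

Y = total serves until the sixth success; negative binomial with r=6, p=0.15.
SD(Y) = √[r(1−p)/p²] = √(226.666667) = 15.055453

15.0555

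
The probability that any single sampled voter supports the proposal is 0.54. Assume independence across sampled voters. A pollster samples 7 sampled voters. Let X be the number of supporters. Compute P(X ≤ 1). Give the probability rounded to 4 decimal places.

X ~ Binomial(7, 0.54); P(X ≤ 1) = Σ C(7,k) p^k (1−p)^(7−k) over k:
  k=0: C(7,0)·0.54^0·0.46^7 = 0.004358
  k=1: C(7,1)·0.54^1·0.46^6 = 0.035813
Total = 0.040171

0.0402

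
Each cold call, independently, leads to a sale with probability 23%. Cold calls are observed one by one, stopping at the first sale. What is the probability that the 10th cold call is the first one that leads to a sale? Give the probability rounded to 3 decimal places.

0.022

Geometric (trials to first success), p = 0.23.
P(Y = 10) = (1−p)^9 · p = 0.095152 · 0.23 = 0.02188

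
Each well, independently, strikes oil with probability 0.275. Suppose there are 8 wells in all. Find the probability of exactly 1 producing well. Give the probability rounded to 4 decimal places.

0.2316

X ~ Binomial(n=8, p=0.275).
P(X=1) = C(8,1) · p^1 · (1−p)^7
= 8 · 0.275 · 0.10528 = 0.231627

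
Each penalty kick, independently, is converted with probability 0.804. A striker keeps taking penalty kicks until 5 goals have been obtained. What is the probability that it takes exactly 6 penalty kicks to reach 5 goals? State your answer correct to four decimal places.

0.3292

Y = trial on which the fifth success occurs; negative binomial, r=5, p=0.804.
P(Y=6) = C(5,4) · p^5 · (1−p)^1
= 5 · 0.33595 · 0.196 = 0.329235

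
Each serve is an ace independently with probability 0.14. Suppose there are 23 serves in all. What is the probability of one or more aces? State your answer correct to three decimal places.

P(at least one) = 1 − P(none) = 1 − (1 − 0.14)^23
= 1 − 0.03115 = 0.96885

0.969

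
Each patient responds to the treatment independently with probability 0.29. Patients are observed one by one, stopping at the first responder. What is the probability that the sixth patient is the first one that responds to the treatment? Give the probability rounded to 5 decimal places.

Geometric (trials to first success), p = 0.29.
P(Y = 6) = (1−p)^5 · p = 0.18042 · 0.29 = 0.0523227

0.05232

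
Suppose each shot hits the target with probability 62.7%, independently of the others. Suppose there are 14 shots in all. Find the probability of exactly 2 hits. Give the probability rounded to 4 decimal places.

0.0003

X ~ Binomial(n=14, p=0.627).
P(X=2) = C(14,2) · p^2 · (1−p)^12
= 91 · 0.39313 · 7.2528e-06 = 0.000259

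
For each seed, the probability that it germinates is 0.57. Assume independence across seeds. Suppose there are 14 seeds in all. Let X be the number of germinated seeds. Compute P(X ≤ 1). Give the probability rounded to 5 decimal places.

X ~ Binomial(14, 0.57); P(X ≤ 1) = Σ C(14,k) p^k (1−p)^(14−k) over k:
  k=0: C(14,0)·0.57^0·0.43^14 = 0.0000074
  k=1: C(14,1)·0.57^1·0.43^13 = 0.0001371
Total = 0.0001445

0.00014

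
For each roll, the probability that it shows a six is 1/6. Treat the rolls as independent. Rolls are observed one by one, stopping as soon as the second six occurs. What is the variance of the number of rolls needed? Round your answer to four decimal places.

Y = total rolls until the second success; negative binomial with r=2, p=0.166667.
Var(Y) = r(1−p)/p² = 2·0.833333 / 0.166667² = 60.000000

60.0000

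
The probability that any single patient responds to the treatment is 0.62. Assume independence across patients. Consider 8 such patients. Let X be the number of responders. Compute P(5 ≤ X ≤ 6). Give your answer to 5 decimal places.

0.51117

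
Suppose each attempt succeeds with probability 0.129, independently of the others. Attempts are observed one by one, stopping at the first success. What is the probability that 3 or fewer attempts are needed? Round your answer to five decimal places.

Y = number of attempts to the first success; geometric, p = 0.129.
P(Y ≤ 3) = 1 − (1−p)^3 = 1 − 0.6607763 = 0.3392237

0.33922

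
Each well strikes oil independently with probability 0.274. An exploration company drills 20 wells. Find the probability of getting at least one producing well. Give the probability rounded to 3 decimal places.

P(at least one) = 1 − P(none) = 1 − (1 − 0.274)^20
= 1 − 0.00165 = 0.99835

0.998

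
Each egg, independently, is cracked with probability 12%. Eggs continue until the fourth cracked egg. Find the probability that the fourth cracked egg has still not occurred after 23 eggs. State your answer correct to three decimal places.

Needing more than 23 eggs ⇔ fewer than 4 successes in the first 23. With X ~ Binomial(23, 0.12), P(Y > 23) = P(X ≤ 3).
  k=0: C(23,0)·0.12^0·0.88^23 = 0.05286
  k=1: C(23,1)·0.12^1·0.88^22 = 0.16578
  k=2: C(23,2)·0.12^2·0.88^21 = 0.24867
  k=3: C(23,3)·0.12^3·0.88^20 = 0.23736
P(X ≤ 3) = 0.70467

0.705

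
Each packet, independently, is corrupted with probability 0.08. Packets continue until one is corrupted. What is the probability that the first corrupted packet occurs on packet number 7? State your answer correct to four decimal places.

Geometric (trials to first success), p = 0.08.
P(Y = 7) = (1−p)^6 · p = 0.60636 · 0.08 = 0.048508

0.0485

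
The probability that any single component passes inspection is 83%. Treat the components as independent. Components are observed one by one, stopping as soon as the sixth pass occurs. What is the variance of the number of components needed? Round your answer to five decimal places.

Y = total components until the sixth success; negative binomial with r=6, p=0.83.
Var(Y) = r(1−p)/p² = 6·0.17 / 0.83² = 1.4806213

1.48062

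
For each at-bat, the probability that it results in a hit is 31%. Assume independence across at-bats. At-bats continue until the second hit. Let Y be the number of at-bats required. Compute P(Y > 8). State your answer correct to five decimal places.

0.23605

Needing more than 8 at-bats ⇔ fewer than 2 successes in the first 8. With X ~ Binomial(8, 0.31), P(Y > 8) = P(X ≤ 1).
  k=0: C(8,0)·0.31^0·0.69^8 = 0.0513798
  k=1: C(8,1)·0.31^1·0.69^7 = 0.1846696
P(X ≤ 1) = 0.2360494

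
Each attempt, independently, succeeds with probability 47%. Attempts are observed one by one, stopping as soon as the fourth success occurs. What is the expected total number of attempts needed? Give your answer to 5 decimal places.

Y = total attempts until the fourth success; negative binomial with r=4, p=0.47.
E[Y] = r / p = 4 / 0.47 = 8.5106383

8.51064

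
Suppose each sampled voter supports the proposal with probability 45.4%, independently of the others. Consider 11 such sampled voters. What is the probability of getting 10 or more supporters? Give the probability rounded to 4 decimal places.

0.0024

X ~ Binomial(11, 0.454); P(X ≥ 10) = Σ C(11,k) p^k (1−p)^(11−k) over k:
  k=10: C(11,10)·0.454^10·0.546^1 = 0.002234
  k=11: C(11,11)·0.454^11·0.546^0 = 0.000169
Total = 0.002403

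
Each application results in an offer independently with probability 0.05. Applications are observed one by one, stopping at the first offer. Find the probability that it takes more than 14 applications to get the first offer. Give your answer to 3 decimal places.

0.488

Y = number of applications to the first success; geometric, p = 0.05.
P(Y > 14) = P(first 14 all fail) = (1−p)^14 = 0.48767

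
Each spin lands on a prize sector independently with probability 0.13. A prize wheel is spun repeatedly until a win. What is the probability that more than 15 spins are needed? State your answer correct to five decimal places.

0.12382

Y = number of spins to the first success; geometric, p = 0.13.
P(Y > 15) = P(first 15 all fail) = (1−p)^15 = 0.1238194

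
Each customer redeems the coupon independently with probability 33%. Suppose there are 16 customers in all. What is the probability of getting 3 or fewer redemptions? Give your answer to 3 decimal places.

X ~ Binomial(16, 0.33); P(X ≤ 3) = Σ C(16,k) p^k (1−p)^(16−k) over k:
  k=0: C(16,0)·0.33^0·0.67^16 = 0.00165
  k=1: C(16,1)·0.33^1·0.67^15 = 0.01299
  k=2: C(16,2)·0.33^2·0.67^14 = 0.04800
  k=3: C(16,3)·0.33^3·0.67^13 = 0.11033
Total = 0.17298

0.173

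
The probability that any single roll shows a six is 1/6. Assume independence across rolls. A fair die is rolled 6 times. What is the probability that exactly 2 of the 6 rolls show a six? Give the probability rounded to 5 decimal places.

0.20094

X ~ Binomial(n=6, p=0.166667).
P(X=2) = C(6,2) · p^2 · (1−p)^4
= 15 · 0.027778 · 0.48225 = 0.2009388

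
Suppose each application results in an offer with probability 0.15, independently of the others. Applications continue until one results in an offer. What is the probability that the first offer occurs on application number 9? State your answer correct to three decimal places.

0.041

Geometric (trials to first success), p = 0.15.
P(Y = 9) = (1−p)^8 · p = 0.27249 · 0.15 = 0.04087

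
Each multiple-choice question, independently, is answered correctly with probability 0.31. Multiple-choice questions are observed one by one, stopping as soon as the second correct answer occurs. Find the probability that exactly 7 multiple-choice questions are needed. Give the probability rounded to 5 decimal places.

0.09018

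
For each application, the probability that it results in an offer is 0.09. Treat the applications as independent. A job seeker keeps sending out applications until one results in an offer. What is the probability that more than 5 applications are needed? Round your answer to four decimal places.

0.6240

Y = number of applications to the first success; geometric, p = 0.09.
P(Y > 5) = P(first 5 all fail) = (1−p)^5 = 0.624032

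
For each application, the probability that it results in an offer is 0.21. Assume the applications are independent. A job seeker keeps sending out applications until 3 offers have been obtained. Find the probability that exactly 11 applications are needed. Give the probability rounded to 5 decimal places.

Y = trial on which the third success occurs; negative binomial, r=3, p=0.21.
P(Y=11) = C(10,2) · p^3 · (1−p)^8
= 45 · 0.009261 · 0.15171 = 0.0632248

0.06322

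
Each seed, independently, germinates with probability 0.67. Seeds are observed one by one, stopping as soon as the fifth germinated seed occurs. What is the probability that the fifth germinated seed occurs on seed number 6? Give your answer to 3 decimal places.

0.223

Y = trial on which the fifth success occurs; negative binomial, r=5, p=0.67.
P(Y=6) = C(5,4) · p^5 · (1−p)^1
= 5 · 0.13501 · 0.33 = 0.22277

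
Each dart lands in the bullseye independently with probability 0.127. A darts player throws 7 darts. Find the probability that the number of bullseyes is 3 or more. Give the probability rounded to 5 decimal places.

0.04826

X ~ Binomial(7, 0.127); P(X ≥ 3) = Σ C(7,k) p^k (1−p)^(7−k) over k:
  k=3: C(7,3)·0.127^3·0.873^4 = 0.0416424
  k=4: C(7,4)·0.127^4·0.873^3 = 0.0060579
  k=5: C(7,5)·0.127^5·0.873^2 = 0.0005288
  k=6: C(7,6)·0.127^6·0.873^1 = 0.0000256
  k=7: C(7,7)·0.127^7·0.873^0 = 0.0000005
Total = 0.0482553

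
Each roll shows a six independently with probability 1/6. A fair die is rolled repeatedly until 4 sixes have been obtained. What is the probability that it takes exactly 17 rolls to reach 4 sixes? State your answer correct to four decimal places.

Y = trial on which the fourth success occurs; negative binomial, r=4, p=0.166667.
P(Y=17) = C(16,3) · p^4 · (1−p)^13
= 560 · 0.0007716 · 0.093464 = 0.040386

0.0404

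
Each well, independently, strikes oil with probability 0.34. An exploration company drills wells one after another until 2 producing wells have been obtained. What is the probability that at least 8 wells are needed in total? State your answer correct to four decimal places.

0.2513

Needing more than 7 wells ⇔ fewer than 2 successes in the first 7. With X ~ Binomial(7, 0.34), P(Y > 7) = P(X ≤ 1).
  k=0: C(7,0)·0.34^0·0.66^7 = 0.054552
  k=1: C(7,1)·0.34^1·0.66^6 = 0.196716
P(X ≤ 1) = 0.251268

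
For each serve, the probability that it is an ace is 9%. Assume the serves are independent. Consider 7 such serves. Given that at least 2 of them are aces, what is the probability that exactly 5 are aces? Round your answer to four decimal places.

X ~ Binomial(7, 0.09). Want P(X=5 | X≥2) = P(X=5) / P(X≥2).
P(X=5) = C(7,5)·0.09^5·0.91^2 = 0.000103
P(X≥2) = 1 − 0.516761 − 0.357758 = 0.125481
Ratio = 0.000103 / 0.125481 = 0.000818

0.0008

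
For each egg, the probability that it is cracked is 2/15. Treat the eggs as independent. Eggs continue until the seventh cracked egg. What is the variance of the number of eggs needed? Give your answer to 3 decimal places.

341.250

Y = total eggs until the seventh success; negative binomial with r=7, p=0.133333.
Var(Y) = r(1−p)/p² = 7·0.866667 / 0.133333² = 341.25000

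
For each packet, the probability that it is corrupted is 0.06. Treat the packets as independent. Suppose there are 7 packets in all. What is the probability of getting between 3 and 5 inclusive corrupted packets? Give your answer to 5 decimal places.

0.00629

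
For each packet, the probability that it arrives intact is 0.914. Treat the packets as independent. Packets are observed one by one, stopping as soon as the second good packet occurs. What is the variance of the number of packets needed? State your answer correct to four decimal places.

Y = total packets until the second success; negative binomial with r=2, p=0.914.
Var(Y) = r(1−p)/p² = 2·0.086 / 0.914² = 0.205890

0.2059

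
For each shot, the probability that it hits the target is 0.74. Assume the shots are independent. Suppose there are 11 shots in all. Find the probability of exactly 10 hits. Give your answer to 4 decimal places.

X ~ Binomial(n=11, p=0.74).
P(X=10) = C(11,10) · p^10 · (1−p)^1
= 11 · 0.04924 · 0.26 = 0.140826

0.1408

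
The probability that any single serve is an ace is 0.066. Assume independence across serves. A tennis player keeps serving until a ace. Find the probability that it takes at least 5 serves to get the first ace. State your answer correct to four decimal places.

Y = number of serves to the first success; geometric, p = 0.066.
P(Y > 4) = P(first 4 all fail) = (1−p)^4 = 0.761005

0.7610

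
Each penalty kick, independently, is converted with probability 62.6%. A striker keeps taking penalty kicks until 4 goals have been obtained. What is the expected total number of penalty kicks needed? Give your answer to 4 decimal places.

6.3898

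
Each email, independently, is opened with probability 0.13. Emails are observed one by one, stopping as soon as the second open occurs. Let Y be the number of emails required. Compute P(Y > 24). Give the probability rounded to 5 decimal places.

Needing more than 24 emails ⇔ fewer than 2 successes in the first 24. With X ~ Binomial(24, 0.13), P(Y > 24) = P(X ≤ 1).
  k=0: C(24,0)·0.13^0·0.87^24 = 0.0353559
  k=1: C(24,1)·0.13^1·0.87^23 = 0.1267936
P(X ≤ 1) = 0.1621495

0.16215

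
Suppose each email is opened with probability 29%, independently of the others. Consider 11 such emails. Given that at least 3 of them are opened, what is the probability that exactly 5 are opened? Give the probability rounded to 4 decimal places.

0.1837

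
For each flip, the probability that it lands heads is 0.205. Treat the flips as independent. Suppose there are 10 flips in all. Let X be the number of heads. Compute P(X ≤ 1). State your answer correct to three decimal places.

X ~ Binomial(10, 0.205); P(X ≤ 1) = Σ C(10,k) p^k (1−p)^(10−k) over k:
  k=0: C(10,0)·0.205^0·0.795^10 = 0.10085
  k=1: C(10,1)·0.205^1·0.795^9 = 0.26005
Total = 0.36090

0.361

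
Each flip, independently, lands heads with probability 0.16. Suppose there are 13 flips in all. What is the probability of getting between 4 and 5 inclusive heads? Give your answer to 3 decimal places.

X ~ Binomial(13, 0.16); P(4 ≤ X ≤ 5) = Σ C(13,k) p^k (1−p)^(13−k) over k:
  k=4: C(13,4)·0.16^4·0.84^9 = 0.09757
  k=5: C(13,5)·0.16^5·0.84^8 = 0.03345
Total = 0.13102

0.131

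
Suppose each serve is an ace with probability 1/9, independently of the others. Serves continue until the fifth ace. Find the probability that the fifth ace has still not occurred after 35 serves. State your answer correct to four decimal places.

0.6521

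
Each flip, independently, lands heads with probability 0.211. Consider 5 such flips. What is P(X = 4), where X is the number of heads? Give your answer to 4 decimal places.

0.0078

X ~ Binomial(n=5, p=0.211).
P(X=4) = C(5,4) · p^4 · (1−p)^1
= 5 · 0.0019821 · 0.789 = 0.007819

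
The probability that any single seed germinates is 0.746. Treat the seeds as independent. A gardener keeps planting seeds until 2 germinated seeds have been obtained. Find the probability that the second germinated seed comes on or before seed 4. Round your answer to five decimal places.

0.94694

Finishing within 4 seeds ⇔ at least 2 successes in the first 4. With X ~ Binomial(4, 0.746), P(Y ≤ 4) = 1 − P(X ≤ 1).
  k=0: C(4,0)·0.746^0·0.254^4 = 0.0041623
  k=1: C(4,1)·0.746^1·0.254^3 = 0.0488990
1 − 0.0530613 = 0.9469387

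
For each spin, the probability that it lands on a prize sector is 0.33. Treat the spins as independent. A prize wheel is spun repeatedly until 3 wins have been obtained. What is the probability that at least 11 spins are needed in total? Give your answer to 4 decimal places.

0.3070

Needing more than 10 spins ⇔ fewer than 3 successes in the first 10. With X ~ Binomial(10, 0.33), P(Y > 10) = P(X ≤ 2).
  k=0: C(10,0)·0.33^0·0.67^10 = 0.018228
  k=1: C(10,1)·0.33^1·0.67^9 = 0.089782
  k=2: C(10,2)·0.33^2·0.67^8 = 0.198993
P(X ≤ 2) = 0.307003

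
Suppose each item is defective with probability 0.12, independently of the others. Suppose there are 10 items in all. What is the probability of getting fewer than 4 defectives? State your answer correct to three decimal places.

X ~ Binomial(10, 0.12); P(X ≤ 3) = Σ C(10,k) p^k (1−p)^(10−k) over k:
  k=0: C(10,0)·0.12^0·0.88^10 = 0.27850
  k=1: C(10,1)·0.12^1·0.88^9 = 0.37977
  k=2: C(10,2)·0.12^2·0.88^8 = 0.23304
  k=3: C(10,3)·0.12^3·0.88^7 = 0.08474
Total = 0.97606

0.976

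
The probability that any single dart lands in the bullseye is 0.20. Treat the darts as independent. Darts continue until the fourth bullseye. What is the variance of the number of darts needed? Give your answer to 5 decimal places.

80.00000

Y = total darts until the fourth success; negative binomial with r=4, p=0.20.
Var(Y) = r(1−p)/p² = 4·0.80 / 0.20² = 80.0000000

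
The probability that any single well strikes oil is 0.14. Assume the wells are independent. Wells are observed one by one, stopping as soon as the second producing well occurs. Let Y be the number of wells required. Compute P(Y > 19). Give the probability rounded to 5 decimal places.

0.23309

Needing more than 19 wells ⇔ fewer than 2 successes in the first 19. With X ~ Binomial(19, 0.14), P(Y > 19) = P(X ≤ 1).
  k=0: C(19,0)·0.14^0·0.86^19 = 0.0569470
  k=1: C(19,1)·0.14^1·0.86^18 = 0.1761383
P(X ≤ 1) = 0.2330852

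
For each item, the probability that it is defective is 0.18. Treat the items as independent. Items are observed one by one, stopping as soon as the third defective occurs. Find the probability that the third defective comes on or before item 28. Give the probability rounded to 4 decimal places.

Finishing within 28 items ⇔ at least 3 successes in the first 28. With X ~ Binomial(28, 0.18), P(Y ≤ 28) = 1 − P(X ≤ 2).
  k=0: C(28,0)·0.18^0·0.82^28 = 0.003862
  k=1: C(28,1)·0.18^1·0.82^27 = 0.023736
  k=2: C(28,2)·0.18^2·0.82^26 = 0.070339
1 − 0.097937 = 0.902063

0.9021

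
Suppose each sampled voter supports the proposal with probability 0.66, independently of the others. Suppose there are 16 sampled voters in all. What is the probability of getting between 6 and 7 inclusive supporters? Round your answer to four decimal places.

X ~ Binomial(16, 0.66); P(6 ≤ X ≤ 7) = Σ C(16,k) p^k (1−p)^(16−k) over k:
  k=6: C(16,6)·0.66^6·0.34^10 = 0.013664
  k=7: C(16,7)·0.66^7·0.34^9 = 0.037892
Total = 0.051556

0.0516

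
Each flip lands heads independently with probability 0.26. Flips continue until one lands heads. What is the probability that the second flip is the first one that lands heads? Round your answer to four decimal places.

Geometric (trials to first success), p = 0.26.
P(Y = 2) = (1−p)^1 · p = 0.74 · 0.26 = 0.192400

0.1924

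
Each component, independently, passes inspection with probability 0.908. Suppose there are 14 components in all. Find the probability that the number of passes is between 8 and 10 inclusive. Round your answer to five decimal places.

0.03369

X ~ Binomial(14, 0.908); P(8 ≤ X ≤ 10) = Σ C(14,k) p^k (1−p)^(14−k) over k:
  k=8: C(14,8)·0.908^8·0.092^6 = 0.0008413
  k=9: C(14,9)·0.908^9·0.092^5 = 0.0055357
  k=10: C(14,10)·0.908^10·0.092^4 = 0.0273177
Total = 0.0336948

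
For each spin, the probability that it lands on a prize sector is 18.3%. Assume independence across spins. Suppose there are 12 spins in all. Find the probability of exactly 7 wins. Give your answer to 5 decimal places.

0.00198

X ~ Binomial(n=12, p=0.183).
P(X=7) = C(12,7) · p^7 · (1−p)^5
= 792 · 6.8732e-06 · 0.36401 = 0.0019815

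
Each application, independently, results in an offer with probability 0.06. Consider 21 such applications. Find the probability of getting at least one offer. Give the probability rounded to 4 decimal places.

0.7273

P(at least one) = 1 − P(none) = 1 − (1 − 0.06)^21
= 1 − 0.272700 = 0.727300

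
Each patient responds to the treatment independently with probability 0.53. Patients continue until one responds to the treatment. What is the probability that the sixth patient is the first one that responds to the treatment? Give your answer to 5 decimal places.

0.01216

Geometric (trials to first success), p = 0.53.
P(Y = 6) = (1−p)^5 · p = 0.022935 · 0.53 = 0.0121553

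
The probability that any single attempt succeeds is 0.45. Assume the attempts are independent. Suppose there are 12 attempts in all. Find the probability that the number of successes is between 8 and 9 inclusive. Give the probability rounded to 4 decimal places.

0.1039

X ~ Binomial(12, 0.45); P(8 ≤ X ≤ 9) = Σ C(12,k) p^k (1−p)^(12−k) over k:
  k=8: C(12,8)·0.45^8·0.55^4 = 0.076165
  k=9: C(12,9)·0.45^9·0.55^3 = 0.027696
Total = 0.103862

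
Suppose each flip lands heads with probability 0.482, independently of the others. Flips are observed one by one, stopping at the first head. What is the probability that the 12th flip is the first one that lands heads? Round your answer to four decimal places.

Geometric (trials to first success), p = 0.482.
P(Y = 12) = (1−p)^11 · p = 0.00072049 · 0.482 = 0.000347

0.0003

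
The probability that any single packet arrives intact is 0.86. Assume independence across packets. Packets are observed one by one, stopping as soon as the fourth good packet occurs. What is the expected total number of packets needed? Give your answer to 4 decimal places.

4.6512

Y = total packets until the fourth success; negative binomial with r=4, p=0.86.
E[Y] = r / p = 4 / 0.86 = 4.651163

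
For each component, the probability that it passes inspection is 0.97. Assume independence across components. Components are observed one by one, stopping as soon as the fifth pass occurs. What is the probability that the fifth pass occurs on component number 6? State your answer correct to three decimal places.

Y = trial on which the fifth success occurs; negative binomial, r=5, p=0.97.
P(Y=6) = C(5,4) · p^5 · (1−p)^1
= 5 · 0.85873 · 0.03 = 0.12881

0.129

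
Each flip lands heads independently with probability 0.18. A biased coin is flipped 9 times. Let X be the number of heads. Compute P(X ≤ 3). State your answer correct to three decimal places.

X ~ Binomial(9, 0.18); P(X ≤ 3) = Σ C(9,k) p^k (1−p)^(9−k) over k:
  k=0: C(9,0)·0.18^0·0.82^9 = 0.16762
  k=1: C(9,1)·0.18^1·0.82^8 = 0.33115
  k=2: C(9,2)·0.18^2·0.82^7 = 0.29077
  k=3: C(9,3)·0.18^3·0.82^6 = 0.14893
Total = 0.93847

0.938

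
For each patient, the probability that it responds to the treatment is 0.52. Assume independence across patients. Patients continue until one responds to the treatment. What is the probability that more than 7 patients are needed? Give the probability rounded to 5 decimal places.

0.00587

Y = number of patients to the first success; geometric, p = 0.52.
P(Y > 7) = P(first 7 all fail) = (1−p)^7 = 0.0058707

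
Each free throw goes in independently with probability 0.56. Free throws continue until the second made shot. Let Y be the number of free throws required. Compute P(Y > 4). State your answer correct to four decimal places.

Needing more than 4 free throws ⇔ fewer than 2 successes in the first 4. With X ~ Binomial(4, 0.56), P(Y > 4) = P(X ≤ 1).
  k=0: C(4,0)·0.56^0·0.44^4 = 0.037481
  k=1: C(4,1)·0.56^1·0.44^3 = 0.190812
P(X ≤ 1) = 0.228293

0.2283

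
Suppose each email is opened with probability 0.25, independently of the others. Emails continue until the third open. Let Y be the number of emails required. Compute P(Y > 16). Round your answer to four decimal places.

0.1971

Needing more than 16 emails ⇔ fewer than 3 successes in the first 16. With X ~ Binomial(16, 0.25), P(Y > 16) = P(X ≤ 2).
  k=0: C(16,0)·0.25^0·0.75^16 = 0.010023
  k=1: C(16,1)·0.25^1·0.75^15 = 0.053454
  k=2: C(16,2)·0.25^2·0.75^14 = 0.133635
P(X ≤ 2) = 0.197111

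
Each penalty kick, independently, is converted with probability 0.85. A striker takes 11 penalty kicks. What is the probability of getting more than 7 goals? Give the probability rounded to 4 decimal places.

X ~ Binomial(11, 0.85); P(X ≥ 8) = Σ C(11,k) p^k (1−p)^(11−k) over k:
  k=8: C(11,8)·0.85^8·0.15^3 = 0.151743
  k=9: C(11,9)·0.85^9·0.15^2 = 0.286626
  k=10: C(11,10)·0.85^10·0.15^1 = 0.324843
  k=11: C(11,11)·0.85^11·0.15^0 = 0.167343
Total = 0.930555

0.9306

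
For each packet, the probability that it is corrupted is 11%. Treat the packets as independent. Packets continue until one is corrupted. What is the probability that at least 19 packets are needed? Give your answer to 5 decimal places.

0.12275

Y = number of packets to the first success; geometric, p = 0.11.
P(Y > 18) = P(first 18 all fail) = (1−p)^18 = 0.1227496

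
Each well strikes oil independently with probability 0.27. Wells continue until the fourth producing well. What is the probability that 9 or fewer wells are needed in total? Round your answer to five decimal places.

0.20502

Finishing within 9 wells ⇔ at least 4 successes in the first 9. With X ~ Binomial(9, 0.27), P(Y ≤ 9) = 1 − P(X ≤ 3).
  k=0: C(9,0)·0.27^0·0.73^9 = 0.0588716
  k=1: C(9,1)·0.27^1·0.73^8 = 0.1959698
  k=2: C(9,2)·0.27^2·0.73^7 = 0.2899279
  k=3: C(9,3)·0.27^3·0.73^6 = 0.2502118
1 − 0.7949811 = 0.2050189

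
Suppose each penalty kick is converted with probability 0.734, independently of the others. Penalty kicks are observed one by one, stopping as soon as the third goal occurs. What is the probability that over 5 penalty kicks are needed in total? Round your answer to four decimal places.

Needing more than 5 penalty kicks ⇔ fewer than 3 successes in the first 5. With X ~ Binomial(5, 0.734), P(Y > 5) = P(X ≤ 2).
  k=0: C(5,0)·0.734^0·0.266^5 = 0.001332
  k=1: C(5,1)·0.734^1·0.266^4 = 0.018374
  k=2: C(5,2)·0.734^2·0.266^3 = 0.101400
P(X ≤ 2) = 0.121105

0.1211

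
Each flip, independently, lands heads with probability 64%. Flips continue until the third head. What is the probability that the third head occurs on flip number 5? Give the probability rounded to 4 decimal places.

Y = trial on which the third success occurs; negative binomial, r=3, p=0.64.
P(Y=5) = C(4,2) · p^3 · (1−p)^2
= 6 · 0.26214 · 0.1296 = 0.203843

0.2038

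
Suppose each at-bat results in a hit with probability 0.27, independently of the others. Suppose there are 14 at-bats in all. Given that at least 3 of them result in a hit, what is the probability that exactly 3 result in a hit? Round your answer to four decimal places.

X ~ Binomial(14, 0.27). Want P(X=3 | X≥3) = P(X=3) / P(X≥3).
P(X=3) = C(14,3)·0.27^3·0.73^11 = 0.224773
P(X≥3) = 1 − 0.012205 − 0.063196 − 0.151930 = 0.772670
Ratio = 0.224773 / 0.772670 = 0.290904

0.2909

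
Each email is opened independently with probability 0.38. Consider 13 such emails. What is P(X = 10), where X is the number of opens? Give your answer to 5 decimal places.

X ~ Binomial(n=13, p=0.38).
P(X=10) = C(13,10) · p^10 · (1−p)^3
= 286 · 6.2782e-05 · 0.23833 = 0.0042793

0.00428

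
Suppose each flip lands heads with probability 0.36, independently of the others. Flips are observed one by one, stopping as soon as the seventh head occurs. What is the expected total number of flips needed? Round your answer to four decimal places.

Y = total flips until the seventh success; negative binomial with r=7, p=0.36.
E[Y] = r / p = 7 / 0.36 = 19.444444

19.4444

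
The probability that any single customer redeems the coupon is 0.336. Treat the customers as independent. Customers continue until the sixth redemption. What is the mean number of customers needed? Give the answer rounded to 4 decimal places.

17.8571

Y = total customers until the sixth success; negative binomial with r=6, p=0.336.
E[Y] = r / p = 6 / 0.336 = 17.857143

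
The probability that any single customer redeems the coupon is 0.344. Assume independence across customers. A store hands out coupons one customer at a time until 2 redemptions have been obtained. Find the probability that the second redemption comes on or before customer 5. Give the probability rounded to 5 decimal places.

Finishing within 5 customers ⇔ at least 2 successes in the first 5. With X ~ Binomial(5, 0.344), P(Y ≤ 5) = 1 − P(X ≤ 1).
  k=0: C(5,0)·0.344^0·0.656^5 = 0.1214840
  k=1: C(5,1)·0.344^1·0.656^4 = 0.3185252
1 − 0.4400092 = 0.5599908

0.55999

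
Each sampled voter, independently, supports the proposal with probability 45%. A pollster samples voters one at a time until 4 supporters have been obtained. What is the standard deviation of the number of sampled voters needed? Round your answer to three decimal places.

3.296

Y = total sampled voters until the fourth success; negative binomial with r=4, p=0.45.
SD(Y) = √[r(1−p)/p²] = √(10.86420) = 3.29609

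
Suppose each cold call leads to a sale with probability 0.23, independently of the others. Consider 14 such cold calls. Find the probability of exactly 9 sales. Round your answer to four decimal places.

0.0010

X ~ Binomial(n=14, p=0.23).
P(X=9) = C(14,9) · p^9 · (1−p)^5
= 2002 · 1.8012e-06 · 0.27068 = 0.000976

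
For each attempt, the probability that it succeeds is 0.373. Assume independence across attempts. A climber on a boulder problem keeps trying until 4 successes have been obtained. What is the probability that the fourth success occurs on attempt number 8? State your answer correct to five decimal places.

Y = trial on which the fourth success occurs; negative binomial, r=4, p=0.373.
P(Y=8) = C(7,3) · p^4 · (1−p)^4
= 35 · 0.019357 · 0.15455 = 0.1047065

0.10471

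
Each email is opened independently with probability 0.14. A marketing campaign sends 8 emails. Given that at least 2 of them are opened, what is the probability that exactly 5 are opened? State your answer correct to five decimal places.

0.00616

X ~ Binomial(8, 0.14). Want P(X=5 | X≥2) = P(X=5) / P(X≥2).
P(X=5) = C(8,5)·0.14^5·0.86^3 = 0.0019157
P(X≥2) = 1 − 0.2992179 − 0.3896792 = 0.3111029
Ratio = 0.0019157 / 0.3111029 = 0.0061577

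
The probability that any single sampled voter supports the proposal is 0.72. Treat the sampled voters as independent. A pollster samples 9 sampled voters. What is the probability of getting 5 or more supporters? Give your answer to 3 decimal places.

0.924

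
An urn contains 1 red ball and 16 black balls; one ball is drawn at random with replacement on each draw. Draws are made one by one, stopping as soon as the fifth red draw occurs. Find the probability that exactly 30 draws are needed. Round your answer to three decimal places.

0.004

Y = trial on which the fifth success occurs; negative binomial, r=5, p=0.058824.
P(Y=30) = C(29,4) · p^5 · (1−p)^25
= 23751 · 7.043e-07 · 0.21967 = 0.00367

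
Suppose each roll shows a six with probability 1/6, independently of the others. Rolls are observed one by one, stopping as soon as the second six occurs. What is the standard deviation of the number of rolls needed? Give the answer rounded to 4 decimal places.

7.7460

Y = total rolls until the second success; negative binomial with r=2, p=0.166667.
SD(Y) = √[r(1−p)/p²] = √(60.000000) = 7.745967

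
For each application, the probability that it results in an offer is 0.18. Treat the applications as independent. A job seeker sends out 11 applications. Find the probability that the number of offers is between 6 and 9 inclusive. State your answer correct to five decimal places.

X ~ Binomial(11, 0.18); P(6 ≤ X ≤ 9) = Σ C(11,k) p^k (1−p)^(11−k) over k:
  k=6: C(11,6)·0.18^6·0.82^5 = 0.0058257
  k=7: C(11,7)·0.18^7·0.82^4 = 0.0009134
  k=8: C(11,8)·0.18^8·0.82^3 = 0.0001003
  k=9: C(11,9)·0.18^9·0.82^2 = 0.0000073
Total = 0.0068467

0.00685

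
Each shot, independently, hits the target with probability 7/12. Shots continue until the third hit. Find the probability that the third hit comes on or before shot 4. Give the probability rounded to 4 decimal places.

Finishing within 4 shots ⇔ at least 3 successes in the first 4. With X ~ Binomial(4, 0.583333), P(Y ≤ 4) = 1 − P(X ≤ 2).
  k=0: C(4,0)·0.583333^0·0.416667^4 = 0.030141
  k=1: C(4,1)·0.583333^1·0.416667^3 = 0.168789
  k=2: C(4,2)·0.583333^2·0.416667^2 = 0.354456
1 − 0.553385 = 0.446615

0.4466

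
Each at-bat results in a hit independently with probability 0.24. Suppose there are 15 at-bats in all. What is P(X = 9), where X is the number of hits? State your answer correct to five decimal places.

X ~ Binomial(n=15, p=0.24).
P(X=9) = C(15,9) · p^9 · (1−p)^6
= 5005 · 2.6418e-06 · 0.1927 = 0.0025479

0.00255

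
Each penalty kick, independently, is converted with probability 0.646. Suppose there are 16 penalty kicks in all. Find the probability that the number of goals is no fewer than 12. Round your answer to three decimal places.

0.278

X ~ Binomial(16, 0.646); P(X ≥ 12) = Σ C(16,k) p^k (1−p)^(16−k) over k:
  k=12: C(16,12)·0.646^12·0.354^4 = 0.15096
  k=13: C(16,13)·0.646^13·0.354^3 = 0.08477
  k=14: C(16,14)·0.646^14·0.354^2 = 0.03315
  k=15: C(16,15)·0.646^15·0.354^1 = 0.00807
  k=16: C(16,16)·0.646^16·0.354^0 = 0.00092
Total = 0.27786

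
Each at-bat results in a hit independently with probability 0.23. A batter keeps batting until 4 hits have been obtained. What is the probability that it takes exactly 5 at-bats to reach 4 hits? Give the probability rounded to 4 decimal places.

0.0086

Y = trial on which the fourth success occurs; negative binomial, r=4, p=0.23.
P(Y=5) = C(4,3) · p^4 · (1−p)^1
= 4 · 0.0027984 · 0.77 = 0.008619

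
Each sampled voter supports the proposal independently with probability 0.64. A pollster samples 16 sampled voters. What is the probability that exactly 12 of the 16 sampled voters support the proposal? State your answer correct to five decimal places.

X ~ Binomial(n=16, p=0.64).
P(X=12) = C(16,12) · p^12 · (1−p)^4
= 1820 · 0.0047224 · 0.016796 = 0.1443581

0.14436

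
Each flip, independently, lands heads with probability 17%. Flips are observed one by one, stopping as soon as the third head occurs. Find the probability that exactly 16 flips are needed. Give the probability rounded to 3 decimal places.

0.046

Y = trial on which the third success occurs; negative binomial, r=3, p=0.17.
P(Y=16) = C(15,2) · p^3 · (1−p)^13
= 105 · 0.004913 · 0.088719 = 0.04577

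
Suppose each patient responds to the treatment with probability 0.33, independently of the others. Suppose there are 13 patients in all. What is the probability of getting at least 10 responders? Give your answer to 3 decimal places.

0.002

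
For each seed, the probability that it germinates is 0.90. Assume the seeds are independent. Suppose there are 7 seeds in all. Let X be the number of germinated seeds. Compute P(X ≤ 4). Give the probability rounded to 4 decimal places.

0.0257

X ~ Binomial(7, 0.90); P(X ≤ 4) = Σ C(7,k) p^k (1−p)^(7−k) over k:
  k=0: C(7,0)·0.90^0·0.10^7 = 0.000000
  k=1: C(7,1)·0.90^1·0.10^6 = 0.000006
  k=2: C(7,2)·0.90^2·0.10^5 = 0.000170
  k=3: C(7,3)·0.90^3·0.10^4 = 0.002551
  k=4: C(7,4)·0.90^4·0.10^3 = 0.022964
Total = 0.025691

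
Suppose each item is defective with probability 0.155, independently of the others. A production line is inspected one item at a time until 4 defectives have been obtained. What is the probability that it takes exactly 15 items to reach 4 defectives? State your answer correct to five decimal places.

0.03295

Y = trial on which the fourth success occurs; negative binomial, r=4, p=0.155.
P(Y=15) = C(14,3) · p^4 · (1−p)^11
= 364 · 0.0005772 · 0.15683 = 0.0329497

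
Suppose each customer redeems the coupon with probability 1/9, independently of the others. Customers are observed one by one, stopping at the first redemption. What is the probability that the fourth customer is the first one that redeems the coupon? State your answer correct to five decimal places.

Geometric (trials to first success), p = 0.111111.
P(Y = 4) = (1−p)^3 · p = 0.70233 · 0.111111 = 0.0780369

0.07804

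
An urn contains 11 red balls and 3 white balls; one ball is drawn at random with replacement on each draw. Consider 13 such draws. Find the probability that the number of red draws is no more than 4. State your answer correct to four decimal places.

X ~ Binomial(13, 0.785714); P(X ≤ 4) = Σ C(13,k) p^k (1−p)^(13−k) over k:
  k=0: C(13,0)·0.785714^0·0.214286^13 = 0.000000
  k=1: C(13,1)·0.785714^1·0.214286^12 = 0.000000
  k=2: C(13,2)·0.785714^2·0.214286^11 = 0.000002
  k=3: C(13,3)·0.785714^3·0.214286^10 = 0.000028
  k=4: C(13,4)·0.785714^4·0.214286^9 = 0.000260
Total = 0.000290

0.0003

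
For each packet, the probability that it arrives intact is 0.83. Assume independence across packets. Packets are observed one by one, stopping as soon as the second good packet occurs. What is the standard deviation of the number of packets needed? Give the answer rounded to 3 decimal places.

Y = total packets until the second success; negative binomial with r=2, p=0.83.
SD(Y) = √[r(1−p)/p²] = √(0.49354) = 0.70252

0.703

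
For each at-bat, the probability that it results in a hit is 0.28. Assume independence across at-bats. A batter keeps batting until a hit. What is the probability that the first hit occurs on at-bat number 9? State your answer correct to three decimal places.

Geometric (trials to first success), p = 0.28.
P(Y = 9) = (1−p)^8 · p = 0.07222 · 0.28 = 0.02022

0.020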